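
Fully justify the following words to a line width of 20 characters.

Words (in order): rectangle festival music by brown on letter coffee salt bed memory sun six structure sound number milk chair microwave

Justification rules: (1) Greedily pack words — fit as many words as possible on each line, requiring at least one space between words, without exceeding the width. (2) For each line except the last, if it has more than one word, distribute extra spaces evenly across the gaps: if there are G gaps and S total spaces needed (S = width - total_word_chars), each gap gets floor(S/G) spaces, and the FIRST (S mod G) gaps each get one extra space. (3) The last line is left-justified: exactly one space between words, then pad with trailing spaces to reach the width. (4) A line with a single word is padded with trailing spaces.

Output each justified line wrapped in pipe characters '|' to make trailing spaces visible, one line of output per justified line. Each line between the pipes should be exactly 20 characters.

Line 1: ['rectangle', 'festival'] (min_width=18, slack=2)
Line 2: ['music', 'by', 'brown', 'on'] (min_width=17, slack=3)
Line 3: ['letter', 'coffee', 'salt'] (min_width=18, slack=2)
Line 4: ['bed', 'memory', 'sun', 'six'] (min_width=18, slack=2)
Line 5: ['structure', 'sound'] (min_width=15, slack=5)
Line 6: ['number', 'milk', 'chair'] (min_width=17, slack=3)
Line 7: ['microwave'] (min_width=9, slack=11)

Answer: |rectangle   festival|
|music  by  brown  on|
|letter  coffee  salt|
|bed  memory  sun six|
|structure      sound|
|number   milk  chair|
|microwave           |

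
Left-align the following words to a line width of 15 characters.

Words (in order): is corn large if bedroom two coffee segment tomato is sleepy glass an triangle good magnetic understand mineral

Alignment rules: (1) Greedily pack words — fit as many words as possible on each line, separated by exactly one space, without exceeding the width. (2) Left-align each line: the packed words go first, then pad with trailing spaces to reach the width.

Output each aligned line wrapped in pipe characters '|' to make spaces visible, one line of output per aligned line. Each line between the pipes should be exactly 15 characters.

Line 1: ['is', 'corn', 'large'] (min_width=13, slack=2)
Line 2: ['if', 'bedroom', 'two'] (min_width=14, slack=1)
Line 3: ['coffee', 'segment'] (min_width=14, slack=1)
Line 4: ['tomato', 'is'] (min_width=9, slack=6)
Line 5: ['sleepy', 'glass', 'an'] (min_width=15, slack=0)
Line 6: ['triangle', 'good'] (min_width=13, slack=2)
Line 7: ['magnetic'] (min_width=8, slack=7)
Line 8: ['understand'] (min_width=10, slack=5)
Line 9: ['mineral'] (min_width=7, slack=8)

Answer: |is corn large  |
|if bedroom two |
|coffee segment |
|tomato is      |
|sleepy glass an|
|triangle good  |
|magnetic       |
|understand     |
|mineral        |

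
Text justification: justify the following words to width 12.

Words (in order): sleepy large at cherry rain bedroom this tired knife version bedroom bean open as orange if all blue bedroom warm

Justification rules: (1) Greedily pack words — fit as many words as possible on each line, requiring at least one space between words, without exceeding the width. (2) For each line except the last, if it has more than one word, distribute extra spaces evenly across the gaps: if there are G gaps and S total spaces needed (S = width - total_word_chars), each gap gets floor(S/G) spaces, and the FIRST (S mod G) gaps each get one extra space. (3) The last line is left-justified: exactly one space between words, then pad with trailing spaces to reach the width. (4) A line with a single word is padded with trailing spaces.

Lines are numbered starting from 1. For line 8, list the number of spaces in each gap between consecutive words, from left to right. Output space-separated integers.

Answer: 6

Derivation:
Line 1: ['sleepy', 'large'] (min_width=12, slack=0)
Line 2: ['at', 'cherry'] (min_width=9, slack=3)
Line 3: ['rain', 'bedroom'] (min_width=12, slack=0)
Line 4: ['this', 'tired'] (min_width=10, slack=2)
Line 5: ['knife'] (min_width=5, slack=7)
Line 6: ['version'] (min_width=7, slack=5)
Line 7: ['bedroom', 'bean'] (min_width=12, slack=0)
Line 8: ['open', 'as'] (min_width=7, slack=5)
Line 9: ['orange', 'if'] (min_width=9, slack=3)
Line 10: ['all', 'blue'] (min_width=8, slack=4)
Line 11: ['bedroom', 'warm'] (min_width=12, slack=0)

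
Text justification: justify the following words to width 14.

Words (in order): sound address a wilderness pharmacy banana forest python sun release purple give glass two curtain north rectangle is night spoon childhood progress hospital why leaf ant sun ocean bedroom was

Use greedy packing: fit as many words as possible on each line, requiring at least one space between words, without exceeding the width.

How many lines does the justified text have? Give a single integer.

Answer: 16

Derivation:
Line 1: ['sound', 'address'] (min_width=13, slack=1)
Line 2: ['a', 'wilderness'] (min_width=12, slack=2)
Line 3: ['pharmacy'] (min_width=8, slack=6)
Line 4: ['banana', 'forest'] (min_width=13, slack=1)
Line 5: ['python', 'sun'] (min_width=10, slack=4)
Line 6: ['release', 'purple'] (min_width=14, slack=0)
Line 7: ['give', 'glass', 'two'] (min_width=14, slack=0)
Line 8: ['curtain', 'north'] (min_width=13, slack=1)
Line 9: ['rectangle', 'is'] (min_width=12, slack=2)
Line 10: ['night', 'spoon'] (min_width=11, slack=3)
Line 11: ['childhood'] (min_width=9, slack=5)
Line 12: ['progress'] (min_width=8, slack=6)
Line 13: ['hospital', 'why'] (min_width=12, slack=2)
Line 14: ['leaf', 'ant', 'sun'] (min_width=12, slack=2)
Line 15: ['ocean', 'bedroom'] (min_width=13, slack=1)
Line 16: ['was'] (min_width=3, slack=11)
Total lines: 16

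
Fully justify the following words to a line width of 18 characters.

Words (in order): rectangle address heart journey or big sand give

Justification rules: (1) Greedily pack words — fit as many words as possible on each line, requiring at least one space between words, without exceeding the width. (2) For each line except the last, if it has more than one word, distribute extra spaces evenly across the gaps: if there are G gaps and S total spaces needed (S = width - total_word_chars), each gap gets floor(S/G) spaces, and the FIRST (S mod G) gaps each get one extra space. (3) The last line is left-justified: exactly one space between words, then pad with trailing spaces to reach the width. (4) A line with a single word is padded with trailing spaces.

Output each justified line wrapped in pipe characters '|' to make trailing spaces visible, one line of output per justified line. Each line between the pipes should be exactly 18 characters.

Answer: |rectangle  address|
|heart  journey  or|
|big sand give     |

Derivation:
Line 1: ['rectangle', 'address'] (min_width=17, slack=1)
Line 2: ['heart', 'journey', 'or'] (min_width=16, slack=2)
Line 3: ['big', 'sand', 'give'] (min_width=13, slack=5)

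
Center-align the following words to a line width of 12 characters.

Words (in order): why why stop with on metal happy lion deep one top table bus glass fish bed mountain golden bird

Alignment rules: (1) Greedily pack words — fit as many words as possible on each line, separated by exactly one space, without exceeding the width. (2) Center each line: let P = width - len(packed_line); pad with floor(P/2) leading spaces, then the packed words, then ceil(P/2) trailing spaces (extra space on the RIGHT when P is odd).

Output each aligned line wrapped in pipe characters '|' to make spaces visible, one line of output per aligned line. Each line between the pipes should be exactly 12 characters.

Answer: |why why stop|
|  with on   |
|metal happy |
| lion deep  |
|  one top   |
| table bus  |
| glass fish |
|bed mountain|
|golden bird |

Derivation:
Line 1: ['why', 'why', 'stop'] (min_width=12, slack=0)
Line 2: ['with', 'on'] (min_width=7, slack=5)
Line 3: ['metal', 'happy'] (min_width=11, slack=1)
Line 4: ['lion', 'deep'] (min_width=9, slack=3)
Line 5: ['one', 'top'] (min_width=7, slack=5)
Line 6: ['table', 'bus'] (min_width=9, slack=3)
Line 7: ['glass', 'fish'] (min_width=10, slack=2)
Line 8: ['bed', 'mountain'] (min_width=12, slack=0)
Line 9: ['golden', 'bird'] (min_width=11, slack=1)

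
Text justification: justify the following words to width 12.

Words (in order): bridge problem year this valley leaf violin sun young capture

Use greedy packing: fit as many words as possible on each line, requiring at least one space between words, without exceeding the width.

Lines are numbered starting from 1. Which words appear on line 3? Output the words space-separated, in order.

Answer: this valley

Derivation:
Line 1: ['bridge'] (min_width=6, slack=6)
Line 2: ['problem', 'year'] (min_width=12, slack=0)
Line 3: ['this', 'valley'] (min_width=11, slack=1)
Line 4: ['leaf', 'violin'] (min_width=11, slack=1)
Line 5: ['sun', 'young'] (min_width=9, slack=3)
Line 6: ['capture'] (min_width=7, slack=5)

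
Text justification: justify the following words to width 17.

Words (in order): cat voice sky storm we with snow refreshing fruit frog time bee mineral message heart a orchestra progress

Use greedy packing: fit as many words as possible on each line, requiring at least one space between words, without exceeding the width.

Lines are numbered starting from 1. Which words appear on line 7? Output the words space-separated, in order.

Answer: orchestra

Derivation:
Line 1: ['cat', 'voice', 'sky'] (min_width=13, slack=4)
Line 2: ['storm', 'we', 'with'] (min_width=13, slack=4)
Line 3: ['snow', 'refreshing'] (min_width=15, slack=2)
Line 4: ['fruit', 'frog', 'time'] (min_width=15, slack=2)
Line 5: ['bee', 'mineral'] (min_width=11, slack=6)
Line 6: ['message', 'heart', 'a'] (min_width=15, slack=2)
Line 7: ['orchestra'] (min_width=9, slack=8)
Line 8: ['progress'] (min_width=8, slack=9)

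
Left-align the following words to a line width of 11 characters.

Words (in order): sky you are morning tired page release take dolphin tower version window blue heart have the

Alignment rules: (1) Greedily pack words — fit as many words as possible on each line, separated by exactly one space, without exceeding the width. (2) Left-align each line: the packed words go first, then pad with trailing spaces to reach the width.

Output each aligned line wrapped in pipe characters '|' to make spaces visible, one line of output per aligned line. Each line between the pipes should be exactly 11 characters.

Answer: |sky you are|
|morning    |
|tired page |
|release    |
|take       |
|dolphin    |
|tower      |
|version    |
|window blue|
|heart have |
|the        |

Derivation:
Line 1: ['sky', 'you', 'are'] (min_width=11, slack=0)
Line 2: ['morning'] (min_width=7, slack=4)
Line 3: ['tired', 'page'] (min_width=10, slack=1)
Line 4: ['release'] (min_width=7, slack=4)
Line 5: ['take'] (min_width=4, slack=7)
Line 6: ['dolphin'] (min_width=7, slack=4)
Line 7: ['tower'] (min_width=5, slack=6)
Line 8: ['version'] (min_width=7, slack=4)
Line 9: ['window', 'blue'] (min_width=11, slack=0)
Line 10: ['heart', 'have'] (min_width=10, slack=1)
Line 11: ['the'] (min_width=3, slack=8)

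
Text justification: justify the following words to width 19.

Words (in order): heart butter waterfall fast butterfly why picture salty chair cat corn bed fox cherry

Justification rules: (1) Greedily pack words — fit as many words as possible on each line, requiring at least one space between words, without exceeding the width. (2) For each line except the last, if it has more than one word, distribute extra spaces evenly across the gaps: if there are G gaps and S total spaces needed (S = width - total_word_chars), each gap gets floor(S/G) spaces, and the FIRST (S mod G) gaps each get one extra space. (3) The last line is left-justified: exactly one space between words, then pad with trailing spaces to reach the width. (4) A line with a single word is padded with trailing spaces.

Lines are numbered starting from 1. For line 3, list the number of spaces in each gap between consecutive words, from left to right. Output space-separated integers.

Answer: 7

Derivation:
Line 1: ['heart', 'butter'] (min_width=12, slack=7)
Line 2: ['waterfall', 'fast'] (min_width=14, slack=5)
Line 3: ['butterfly', 'why'] (min_width=13, slack=6)
Line 4: ['picture', 'salty', 'chair'] (min_width=19, slack=0)
Line 5: ['cat', 'corn', 'bed', 'fox'] (min_width=16, slack=3)
Line 6: ['cherry'] (min_width=6, slack=13)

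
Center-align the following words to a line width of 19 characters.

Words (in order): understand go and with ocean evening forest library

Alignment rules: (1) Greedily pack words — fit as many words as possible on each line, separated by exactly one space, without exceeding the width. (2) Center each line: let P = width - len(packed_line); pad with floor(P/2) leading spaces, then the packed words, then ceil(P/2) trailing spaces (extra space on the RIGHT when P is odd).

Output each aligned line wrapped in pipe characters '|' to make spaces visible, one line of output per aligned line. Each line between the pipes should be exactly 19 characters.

Line 1: ['understand', 'go', 'and'] (min_width=17, slack=2)
Line 2: ['with', 'ocean', 'evening'] (min_width=18, slack=1)
Line 3: ['forest', 'library'] (min_width=14, slack=5)

Answer: | understand go and |
|with ocean evening |
|  forest library   |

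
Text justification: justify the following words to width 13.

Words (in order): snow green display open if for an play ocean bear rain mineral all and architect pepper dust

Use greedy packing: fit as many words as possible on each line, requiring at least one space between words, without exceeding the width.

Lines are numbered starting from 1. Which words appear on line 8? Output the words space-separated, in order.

Line 1: ['snow', 'green'] (min_width=10, slack=3)
Line 2: ['display', 'open'] (min_width=12, slack=1)
Line 3: ['if', 'for', 'an'] (min_width=9, slack=4)
Line 4: ['play', 'ocean'] (min_width=10, slack=3)
Line 5: ['bear', 'rain'] (min_width=9, slack=4)
Line 6: ['mineral', 'all'] (min_width=11, slack=2)
Line 7: ['and', 'architect'] (min_width=13, slack=0)
Line 8: ['pepper', 'dust'] (min_width=11, slack=2)

Answer: pepper dust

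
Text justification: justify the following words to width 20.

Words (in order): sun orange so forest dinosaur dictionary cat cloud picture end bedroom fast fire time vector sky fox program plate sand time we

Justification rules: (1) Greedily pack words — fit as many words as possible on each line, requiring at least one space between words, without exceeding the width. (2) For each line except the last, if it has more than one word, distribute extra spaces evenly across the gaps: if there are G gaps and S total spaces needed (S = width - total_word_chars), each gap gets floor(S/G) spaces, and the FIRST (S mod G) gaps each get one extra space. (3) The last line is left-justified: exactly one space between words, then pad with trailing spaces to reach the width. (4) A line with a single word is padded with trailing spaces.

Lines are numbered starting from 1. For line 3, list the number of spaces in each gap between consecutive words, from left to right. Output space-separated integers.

Answer: 3 2

Derivation:
Line 1: ['sun', 'orange', 'so', 'forest'] (min_width=20, slack=0)
Line 2: ['dinosaur', 'dictionary'] (min_width=19, slack=1)
Line 3: ['cat', 'cloud', 'picture'] (min_width=17, slack=3)
Line 4: ['end', 'bedroom', 'fast'] (min_width=16, slack=4)
Line 5: ['fire', 'time', 'vector', 'sky'] (min_width=20, slack=0)
Line 6: ['fox', 'program', 'plate'] (min_width=17, slack=3)
Line 7: ['sand', 'time', 'we'] (min_width=12, slack=8)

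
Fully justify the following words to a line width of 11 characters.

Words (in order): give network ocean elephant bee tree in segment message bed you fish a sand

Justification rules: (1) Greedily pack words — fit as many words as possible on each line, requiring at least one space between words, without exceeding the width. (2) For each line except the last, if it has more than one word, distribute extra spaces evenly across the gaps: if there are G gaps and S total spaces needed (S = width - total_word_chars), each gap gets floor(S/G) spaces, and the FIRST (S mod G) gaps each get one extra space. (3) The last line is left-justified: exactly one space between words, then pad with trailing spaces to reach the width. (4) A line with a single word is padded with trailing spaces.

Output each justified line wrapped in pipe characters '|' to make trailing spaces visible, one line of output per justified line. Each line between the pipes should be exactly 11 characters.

Line 1: ['give'] (min_width=4, slack=7)
Line 2: ['network'] (min_width=7, slack=4)
Line 3: ['ocean'] (min_width=5, slack=6)
Line 4: ['elephant'] (min_width=8, slack=3)
Line 5: ['bee', 'tree', 'in'] (min_width=11, slack=0)
Line 6: ['segment'] (min_width=7, slack=4)
Line 7: ['message', 'bed'] (min_width=11, slack=0)
Line 8: ['you', 'fish', 'a'] (min_width=10, slack=1)
Line 9: ['sand'] (min_width=4, slack=7)

Answer: |give       |
|network    |
|ocean      |
|elephant   |
|bee tree in|
|segment    |
|message bed|
|you  fish a|
|sand       |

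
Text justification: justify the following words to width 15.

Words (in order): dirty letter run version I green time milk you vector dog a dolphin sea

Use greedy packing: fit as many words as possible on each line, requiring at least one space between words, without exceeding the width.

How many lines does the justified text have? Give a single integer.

Line 1: ['dirty', 'letter'] (min_width=12, slack=3)
Line 2: ['run', 'version', 'I'] (min_width=13, slack=2)
Line 3: ['green', 'time', 'milk'] (min_width=15, slack=0)
Line 4: ['you', 'vector', 'dog'] (min_width=14, slack=1)
Line 5: ['a', 'dolphin', 'sea'] (min_width=13, slack=2)
Total lines: 5

Answer: 5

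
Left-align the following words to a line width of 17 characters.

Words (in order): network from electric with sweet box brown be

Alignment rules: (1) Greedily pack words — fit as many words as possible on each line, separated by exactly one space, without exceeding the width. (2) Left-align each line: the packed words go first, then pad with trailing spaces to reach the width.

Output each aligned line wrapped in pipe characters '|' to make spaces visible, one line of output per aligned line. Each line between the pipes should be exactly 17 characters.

Line 1: ['network', 'from'] (min_width=12, slack=5)
Line 2: ['electric', 'with'] (min_width=13, slack=4)
Line 3: ['sweet', 'box', 'brown'] (min_width=15, slack=2)
Line 4: ['be'] (min_width=2, slack=15)

Answer: |network from     |
|electric with    |
|sweet box brown  |
|be               |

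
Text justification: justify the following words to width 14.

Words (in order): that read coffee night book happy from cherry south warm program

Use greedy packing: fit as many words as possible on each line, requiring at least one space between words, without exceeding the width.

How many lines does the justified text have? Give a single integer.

Answer: 6

Derivation:
Line 1: ['that', 'read'] (min_width=9, slack=5)
Line 2: ['coffee', 'night'] (min_width=12, slack=2)
Line 3: ['book', 'happy'] (min_width=10, slack=4)
Line 4: ['from', 'cherry'] (min_width=11, slack=3)
Line 5: ['south', 'warm'] (min_width=10, slack=4)
Line 6: ['program'] (min_width=7, slack=7)
Total lines: 6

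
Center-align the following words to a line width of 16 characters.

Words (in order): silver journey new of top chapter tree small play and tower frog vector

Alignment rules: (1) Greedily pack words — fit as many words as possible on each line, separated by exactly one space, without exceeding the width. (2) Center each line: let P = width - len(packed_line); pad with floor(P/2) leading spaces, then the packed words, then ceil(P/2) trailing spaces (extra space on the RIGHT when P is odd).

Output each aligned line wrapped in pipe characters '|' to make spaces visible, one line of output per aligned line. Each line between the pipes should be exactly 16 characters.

Answer: | silver journey |
|   new of top   |
|  chapter tree  |
| small play and |
|   tower frog   |
|     vector     |

Derivation:
Line 1: ['silver', 'journey'] (min_width=14, slack=2)
Line 2: ['new', 'of', 'top'] (min_width=10, slack=6)
Line 3: ['chapter', 'tree'] (min_width=12, slack=4)
Line 4: ['small', 'play', 'and'] (min_width=14, slack=2)
Line 5: ['tower', 'frog'] (min_width=10, slack=6)
Line 6: ['vector'] (min_width=6, slack=10)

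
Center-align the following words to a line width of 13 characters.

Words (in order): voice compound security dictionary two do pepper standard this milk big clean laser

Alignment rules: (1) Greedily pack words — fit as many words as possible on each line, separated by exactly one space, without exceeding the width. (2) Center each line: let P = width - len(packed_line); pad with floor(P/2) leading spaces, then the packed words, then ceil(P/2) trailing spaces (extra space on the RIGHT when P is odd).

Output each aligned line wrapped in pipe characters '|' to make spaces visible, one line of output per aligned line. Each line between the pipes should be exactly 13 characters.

Answer: |    voice    |
|  compound   |
|  security   |
| dictionary  |
|two do pepper|
|standard this|
|  milk big   |
| clean laser |

Derivation:
Line 1: ['voice'] (min_width=5, slack=8)
Line 2: ['compound'] (min_width=8, slack=5)
Line 3: ['security'] (min_width=8, slack=5)
Line 4: ['dictionary'] (min_width=10, slack=3)
Line 5: ['two', 'do', 'pepper'] (min_width=13, slack=0)
Line 6: ['standard', 'this'] (min_width=13, slack=0)
Line 7: ['milk', 'big'] (min_width=8, slack=5)
Line 8: ['clean', 'laser'] (min_width=11, slack=2)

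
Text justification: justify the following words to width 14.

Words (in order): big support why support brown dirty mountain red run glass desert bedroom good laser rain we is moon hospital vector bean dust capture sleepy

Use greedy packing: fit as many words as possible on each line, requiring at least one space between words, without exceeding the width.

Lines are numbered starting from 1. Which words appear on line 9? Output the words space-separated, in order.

Line 1: ['big', 'support'] (min_width=11, slack=3)
Line 2: ['why', 'support'] (min_width=11, slack=3)
Line 3: ['brown', 'dirty'] (min_width=11, slack=3)
Line 4: ['mountain', 'red'] (min_width=12, slack=2)
Line 5: ['run', 'glass'] (min_width=9, slack=5)
Line 6: ['desert', 'bedroom'] (min_width=14, slack=0)
Line 7: ['good', 'laser'] (min_width=10, slack=4)
Line 8: ['rain', 'we', 'is'] (min_width=10, slack=4)
Line 9: ['moon', 'hospital'] (min_width=13, slack=1)
Line 10: ['vector', 'bean'] (min_width=11, slack=3)
Line 11: ['dust', 'capture'] (min_width=12, slack=2)
Line 12: ['sleepy'] (min_width=6, slack=8)

Answer: moon hospital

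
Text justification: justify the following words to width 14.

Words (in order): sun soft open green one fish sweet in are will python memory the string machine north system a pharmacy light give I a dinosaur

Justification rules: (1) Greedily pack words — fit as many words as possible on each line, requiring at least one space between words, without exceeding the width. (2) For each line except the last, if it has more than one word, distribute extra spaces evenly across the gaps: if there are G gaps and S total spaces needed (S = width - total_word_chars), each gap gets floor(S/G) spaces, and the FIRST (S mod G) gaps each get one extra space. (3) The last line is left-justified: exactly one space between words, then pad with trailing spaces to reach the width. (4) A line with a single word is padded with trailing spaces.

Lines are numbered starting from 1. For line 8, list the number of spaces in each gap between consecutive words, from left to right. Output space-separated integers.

Answer: 1

Derivation:
Line 1: ['sun', 'soft', 'open'] (min_width=13, slack=1)
Line 2: ['green', 'one', 'fish'] (min_width=14, slack=0)
Line 3: ['sweet', 'in', 'are'] (min_width=12, slack=2)
Line 4: ['will', 'python'] (min_width=11, slack=3)
Line 5: ['memory', 'the'] (min_width=10, slack=4)
Line 6: ['string', 'machine'] (min_width=14, slack=0)
Line 7: ['north', 'system', 'a'] (min_width=14, slack=0)
Line 8: ['pharmacy', 'light'] (min_width=14, slack=0)
Line 9: ['give', 'I', 'a'] (min_width=8, slack=6)
Line 10: ['dinosaur'] (min_width=8, slack=6)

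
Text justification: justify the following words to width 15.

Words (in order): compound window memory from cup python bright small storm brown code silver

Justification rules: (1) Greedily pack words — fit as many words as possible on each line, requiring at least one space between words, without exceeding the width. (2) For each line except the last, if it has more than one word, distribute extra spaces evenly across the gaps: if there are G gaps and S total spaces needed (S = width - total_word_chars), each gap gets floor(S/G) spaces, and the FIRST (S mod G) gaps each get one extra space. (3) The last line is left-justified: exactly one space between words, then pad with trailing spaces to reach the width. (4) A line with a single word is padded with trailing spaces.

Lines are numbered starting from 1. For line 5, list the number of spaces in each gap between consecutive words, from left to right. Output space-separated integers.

Line 1: ['compound', 'window'] (min_width=15, slack=0)
Line 2: ['memory', 'from', 'cup'] (min_width=15, slack=0)
Line 3: ['python', 'bright'] (min_width=13, slack=2)
Line 4: ['small', 'storm'] (min_width=11, slack=4)
Line 5: ['brown', 'code'] (min_width=10, slack=5)
Line 6: ['silver'] (min_width=6, slack=9)

Answer: 6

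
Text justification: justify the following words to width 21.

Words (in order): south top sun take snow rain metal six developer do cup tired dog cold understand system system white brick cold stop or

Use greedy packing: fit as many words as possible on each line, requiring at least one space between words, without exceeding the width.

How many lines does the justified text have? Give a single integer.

Answer: 7

Derivation:
Line 1: ['south', 'top', 'sun', 'take'] (min_width=18, slack=3)
Line 2: ['snow', 'rain', 'metal', 'six'] (min_width=19, slack=2)
Line 3: ['developer', 'do', 'cup'] (min_width=16, slack=5)
Line 4: ['tired', 'dog', 'cold'] (min_width=14, slack=7)
Line 5: ['understand', 'system'] (min_width=17, slack=4)
Line 6: ['system', 'white', 'brick'] (min_width=18, slack=3)
Line 7: ['cold', 'stop', 'or'] (min_width=12, slack=9)
Total lines: 7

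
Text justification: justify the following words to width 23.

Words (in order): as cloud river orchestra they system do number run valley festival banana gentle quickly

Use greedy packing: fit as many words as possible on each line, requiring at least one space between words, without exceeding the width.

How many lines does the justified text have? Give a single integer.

Answer: 5

Derivation:
Line 1: ['as', 'cloud', 'river'] (min_width=14, slack=9)
Line 2: ['orchestra', 'they', 'system'] (min_width=21, slack=2)
Line 3: ['do', 'number', 'run', 'valley'] (min_width=20, slack=3)
Line 4: ['festival', 'banana', 'gentle'] (min_width=22, slack=1)
Line 5: ['quickly'] (min_width=7, slack=16)
Total lines: 5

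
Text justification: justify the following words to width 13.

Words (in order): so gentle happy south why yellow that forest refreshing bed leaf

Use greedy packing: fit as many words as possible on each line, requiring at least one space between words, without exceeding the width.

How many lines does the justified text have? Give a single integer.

Line 1: ['so', 'gentle'] (min_width=9, slack=4)
Line 2: ['happy', 'south'] (min_width=11, slack=2)
Line 3: ['why', 'yellow'] (min_width=10, slack=3)
Line 4: ['that', 'forest'] (min_width=11, slack=2)
Line 5: ['refreshing'] (min_width=10, slack=3)
Line 6: ['bed', 'leaf'] (min_width=8, slack=5)
Total lines: 6

Answer: 6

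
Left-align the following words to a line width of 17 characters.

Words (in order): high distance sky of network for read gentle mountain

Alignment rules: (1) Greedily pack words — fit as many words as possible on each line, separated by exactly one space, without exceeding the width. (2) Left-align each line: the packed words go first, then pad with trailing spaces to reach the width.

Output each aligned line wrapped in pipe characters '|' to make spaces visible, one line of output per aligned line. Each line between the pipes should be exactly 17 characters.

Line 1: ['high', 'distance', 'sky'] (min_width=17, slack=0)
Line 2: ['of', 'network', 'for'] (min_width=14, slack=3)
Line 3: ['read', 'gentle'] (min_width=11, slack=6)
Line 4: ['mountain'] (min_width=8, slack=9)

Answer: |high distance sky|
|of network for   |
|read gentle      |
|mountain         |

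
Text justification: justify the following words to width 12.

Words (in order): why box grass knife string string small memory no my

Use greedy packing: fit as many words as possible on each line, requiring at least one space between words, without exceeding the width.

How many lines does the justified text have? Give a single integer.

Line 1: ['why', 'box'] (min_width=7, slack=5)
Line 2: ['grass', 'knife'] (min_width=11, slack=1)
Line 3: ['string'] (min_width=6, slack=6)
Line 4: ['string', 'small'] (min_width=12, slack=0)
Line 5: ['memory', 'no', 'my'] (min_width=12, slack=0)
Total lines: 5

Answer: 5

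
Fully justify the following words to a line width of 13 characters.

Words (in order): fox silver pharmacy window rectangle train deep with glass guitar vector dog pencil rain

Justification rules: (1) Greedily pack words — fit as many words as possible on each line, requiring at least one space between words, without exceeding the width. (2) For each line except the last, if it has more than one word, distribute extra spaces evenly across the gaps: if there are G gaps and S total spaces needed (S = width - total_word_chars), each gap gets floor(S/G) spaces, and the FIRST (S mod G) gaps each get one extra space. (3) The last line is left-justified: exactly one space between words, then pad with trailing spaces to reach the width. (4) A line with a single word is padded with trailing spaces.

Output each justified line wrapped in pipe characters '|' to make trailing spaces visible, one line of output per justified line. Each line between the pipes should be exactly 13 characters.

Answer: |fox    silver|
|pharmacy     |
|window       |
|rectangle    |
|train    deep|
|with    glass|
|guitar vector|
|dog    pencil|
|rain         |

Derivation:
Line 1: ['fox', 'silver'] (min_width=10, slack=3)
Line 2: ['pharmacy'] (min_width=8, slack=5)
Line 3: ['window'] (min_width=6, slack=7)
Line 4: ['rectangle'] (min_width=9, slack=4)
Line 5: ['train', 'deep'] (min_width=10, slack=3)
Line 6: ['with', 'glass'] (min_width=10, slack=3)
Line 7: ['guitar', 'vector'] (min_width=13, slack=0)
Line 8: ['dog', 'pencil'] (min_width=10, slack=3)
Line 9: ['rain'] (min_width=4, slack=9)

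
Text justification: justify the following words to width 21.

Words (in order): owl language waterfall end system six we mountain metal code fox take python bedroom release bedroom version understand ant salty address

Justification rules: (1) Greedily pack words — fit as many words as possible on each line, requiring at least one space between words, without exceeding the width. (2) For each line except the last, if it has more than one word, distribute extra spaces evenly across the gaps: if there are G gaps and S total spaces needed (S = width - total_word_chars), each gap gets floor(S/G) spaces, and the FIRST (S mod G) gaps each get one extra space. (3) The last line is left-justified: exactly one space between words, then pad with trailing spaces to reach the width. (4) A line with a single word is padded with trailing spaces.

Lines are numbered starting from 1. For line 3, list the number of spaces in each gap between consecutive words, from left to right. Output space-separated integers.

Answer: 1 1 1

Derivation:
Line 1: ['owl', 'language'] (min_width=12, slack=9)
Line 2: ['waterfall', 'end', 'system'] (min_width=20, slack=1)
Line 3: ['six', 'we', 'mountain', 'metal'] (min_width=21, slack=0)
Line 4: ['code', 'fox', 'take', 'python'] (min_width=20, slack=1)
Line 5: ['bedroom', 'release'] (min_width=15, slack=6)
Line 6: ['bedroom', 'version'] (min_width=15, slack=6)
Line 7: ['understand', 'ant', 'salty'] (min_width=20, slack=1)
Line 8: ['address'] (min_width=7, slack=14)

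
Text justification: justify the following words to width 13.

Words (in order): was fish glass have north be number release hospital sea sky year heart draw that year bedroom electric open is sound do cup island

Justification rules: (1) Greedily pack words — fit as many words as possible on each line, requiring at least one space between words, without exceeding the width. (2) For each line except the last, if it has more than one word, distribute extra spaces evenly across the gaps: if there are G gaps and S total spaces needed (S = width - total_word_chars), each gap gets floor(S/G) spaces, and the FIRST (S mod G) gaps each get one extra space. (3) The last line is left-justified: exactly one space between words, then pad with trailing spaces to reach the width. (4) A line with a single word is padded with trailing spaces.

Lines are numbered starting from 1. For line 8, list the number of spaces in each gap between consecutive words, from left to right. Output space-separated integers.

Answer: 4

Derivation:
Line 1: ['was', 'fish'] (min_width=8, slack=5)
Line 2: ['glass', 'have'] (min_width=10, slack=3)
Line 3: ['north', 'be'] (min_width=8, slack=5)
Line 4: ['number'] (min_width=6, slack=7)
Line 5: ['release'] (min_width=7, slack=6)
Line 6: ['hospital', 'sea'] (min_width=12, slack=1)
Line 7: ['sky', 'year'] (min_width=8, slack=5)
Line 8: ['heart', 'draw'] (min_width=10, slack=3)
Line 9: ['that', 'year'] (min_width=9, slack=4)
Line 10: ['bedroom'] (min_width=7, slack=6)
Line 11: ['electric', 'open'] (min_width=13, slack=0)
Line 12: ['is', 'sound', 'do'] (min_width=11, slack=2)
Line 13: ['cup', 'island'] (min_width=10, slack=3)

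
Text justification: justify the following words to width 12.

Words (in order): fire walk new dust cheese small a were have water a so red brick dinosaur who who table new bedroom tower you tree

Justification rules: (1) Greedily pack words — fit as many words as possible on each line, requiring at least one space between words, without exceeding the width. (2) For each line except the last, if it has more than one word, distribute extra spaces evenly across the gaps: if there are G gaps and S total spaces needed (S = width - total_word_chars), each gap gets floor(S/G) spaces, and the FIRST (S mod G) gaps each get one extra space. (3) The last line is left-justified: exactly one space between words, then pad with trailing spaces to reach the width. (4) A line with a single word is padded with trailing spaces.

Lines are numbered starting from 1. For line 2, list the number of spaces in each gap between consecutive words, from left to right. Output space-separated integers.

Line 1: ['fire', 'walk'] (min_width=9, slack=3)
Line 2: ['new', 'dust'] (min_width=8, slack=4)
Line 3: ['cheese', 'small'] (min_width=12, slack=0)
Line 4: ['a', 'were', 'have'] (min_width=11, slack=1)
Line 5: ['water', 'a', 'so'] (min_width=10, slack=2)
Line 6: ['red', 'brick'] (min_width=9, slack=3)
Line 7: ['dinosaur', 'who'] (min_width=12, slack=0)
Line 8: ['who', 'table'] (min_width=9, slack=3)
Line 9: ['new', 'bedroom'] (min_width=11, slack=1)
Line 10: ['tower', 'you'] (min_width=9, slack=3)
Line 11: ['tree'] (min_width=4, slack=8)

Answer: 5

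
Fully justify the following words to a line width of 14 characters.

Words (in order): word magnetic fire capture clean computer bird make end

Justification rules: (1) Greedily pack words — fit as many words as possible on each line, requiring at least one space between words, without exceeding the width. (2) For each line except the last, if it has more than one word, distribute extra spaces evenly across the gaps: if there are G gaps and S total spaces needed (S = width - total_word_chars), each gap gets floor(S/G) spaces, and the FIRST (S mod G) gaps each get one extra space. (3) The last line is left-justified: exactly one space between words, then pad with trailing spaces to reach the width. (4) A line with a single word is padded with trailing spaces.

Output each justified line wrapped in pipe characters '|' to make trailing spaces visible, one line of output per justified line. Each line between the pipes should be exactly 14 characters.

Answer: |word  magnetic|
|fire   capture|
|clean computer|
|bird make end |

Derivation:
Line 1: ['word', 'magnetic'] (min_width=13, slack=1)
Line 2: ['fire', 'capture'] (min_width=12, slack=2)
Line 3: ['clean', 'computer'] (min_width=14, slack=0)
Line 4: ['bird', 'make', 'end'] (min_width=13, slack=1)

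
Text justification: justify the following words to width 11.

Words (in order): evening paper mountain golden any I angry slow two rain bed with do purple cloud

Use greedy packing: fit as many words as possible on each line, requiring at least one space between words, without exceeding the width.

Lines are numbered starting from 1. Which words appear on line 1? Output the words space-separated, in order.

Answer: evening

Derivation:
Line 1: ['evening'] (min_width=7, slack=4)
Line 2: ['paper'] (min_width=5, slack=6)
Line 3: ['mountain'] (min_width=8, slack=3)
Line 4: ['golden', 'any'] (min_width=10, slack=1)
Line 5: ['I', 'angry'] (min_width=7, slack=4)
Line 6: ['slow', 'two'] (min_width=8, slack=3)
Line 7: ['rain', 'bed'] (min_width=8, slack=3)
Line 8: ['with', 'do'] (min_width=7, slack=4)
Line 9: ['purple'] (min_width=6, slack=5)
Line 10: ['cloud'] (min_width=5, slack=6)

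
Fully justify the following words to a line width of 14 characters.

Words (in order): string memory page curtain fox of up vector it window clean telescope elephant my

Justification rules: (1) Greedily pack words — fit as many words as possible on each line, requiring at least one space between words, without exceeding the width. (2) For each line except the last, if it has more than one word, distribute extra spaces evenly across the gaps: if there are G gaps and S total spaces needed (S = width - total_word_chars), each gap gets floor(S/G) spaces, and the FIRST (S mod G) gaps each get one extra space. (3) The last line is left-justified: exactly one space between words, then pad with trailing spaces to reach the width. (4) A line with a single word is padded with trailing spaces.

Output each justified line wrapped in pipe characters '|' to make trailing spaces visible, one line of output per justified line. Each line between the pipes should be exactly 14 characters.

Line 1: ['string', 'memory'] (min_width=13, slack=1)
Line 2: ['page', 'curtain'] (min_width=12, slack=2)
Line 3: ['fox', 'of', 'up'] (min_width=9, slack=5)
Line 4: ['vector', 'it'] (min_width=9, slack=5)
Line 5: ['window', 'clean'] (min_width=12, slack=2)
Line 6: ['telescope'] (min_width=9, slack=5)
Line 7: ['elephant', 'my'] (min_width=11, slack=3)

Answer: |string  memory|
|page   curtain|
|fox    of   up|
|vector      it|
|window   clean|
|telescope     |
|elephant my   |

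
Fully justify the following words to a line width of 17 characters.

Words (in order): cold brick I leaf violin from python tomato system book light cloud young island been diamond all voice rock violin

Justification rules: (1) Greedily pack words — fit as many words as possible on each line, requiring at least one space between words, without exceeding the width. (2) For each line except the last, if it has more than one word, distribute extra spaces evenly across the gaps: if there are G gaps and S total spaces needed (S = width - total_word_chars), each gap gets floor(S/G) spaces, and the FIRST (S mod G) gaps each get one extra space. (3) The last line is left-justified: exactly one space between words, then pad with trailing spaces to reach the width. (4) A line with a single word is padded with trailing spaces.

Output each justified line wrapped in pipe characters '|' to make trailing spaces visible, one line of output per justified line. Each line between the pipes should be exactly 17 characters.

Answer: |cold brick I leaf|
|violin       from|
|python     tomato|
|system book light|
|cloud       young|
|island       been|
|diamond all voice|
|rock violin      |

Derivation:
Line 1: ['cold', 'brick', 'I', 'leaf'] (min_width=17, slack=0)
Line 2: ['violin', 'from'] (min_width=11, slack=6)
Line 3: ['python', 'tomato'] (min_width=13, slack=4)
Line 4: ['system', 'book', 'light'] (min_width=17, slack=0)
Line 5: ['cloud', 'young'] (min_width=11, slack=6)
Line 6: ['island', 'been'] (min_width=11, slack=6)
Line 7: ['diamond', 'all', 'voice'] (min_width=17, slack=0)
Line 8: ['rock', 'violin'] (min_width=11, slack=6)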